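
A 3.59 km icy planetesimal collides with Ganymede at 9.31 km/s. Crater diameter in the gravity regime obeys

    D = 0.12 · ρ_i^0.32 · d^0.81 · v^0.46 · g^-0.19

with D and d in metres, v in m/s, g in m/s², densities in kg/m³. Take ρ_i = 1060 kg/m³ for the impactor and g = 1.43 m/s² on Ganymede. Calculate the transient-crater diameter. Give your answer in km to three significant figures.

D ≈ 52.9 km

In SI units: d = 3590 m, v = 9310 m/s.
ρ_i^0.32 = 1060^0.32 = 9.292
d^0.81 = 3590^0.81 = 757.9
v^0.46 = 9310^0.46 = 66.94
g^-0.19 = 1.43^-0.19 = 0.9343
D = 0.12 × 9.292 × 757.9 × 66.94 × 0.9343 = 52854 m
   = 52.85 km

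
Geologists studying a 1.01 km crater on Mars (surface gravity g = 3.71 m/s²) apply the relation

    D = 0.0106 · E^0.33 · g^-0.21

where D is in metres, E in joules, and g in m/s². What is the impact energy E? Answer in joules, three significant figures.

Rearranging: E = [D / (0.0106 · g^-0.21)]^(1/0.33).
D = 1010 m.
g^-0.21 = 3.71^-0.21 = 0.7593
D / (0.0106 × 0.7593) = 1010 / (8.049 × 10^-3) = 1.255 × 10^5
E = (1.255 × 10^5)^3.0303 = 2.821 × 10^15 J

E ≈ 2.82 × 10^15 J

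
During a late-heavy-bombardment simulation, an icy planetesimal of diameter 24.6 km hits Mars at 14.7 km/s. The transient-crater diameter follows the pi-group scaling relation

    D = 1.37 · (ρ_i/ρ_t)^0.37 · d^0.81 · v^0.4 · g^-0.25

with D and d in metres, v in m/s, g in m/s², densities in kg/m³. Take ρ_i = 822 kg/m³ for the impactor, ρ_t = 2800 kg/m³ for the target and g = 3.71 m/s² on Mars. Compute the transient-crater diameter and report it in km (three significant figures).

D ≈ 105 km

In SI units: d = 24600 m, v = 14700 m/s.
(ρ_i/ρ_t)^0.37 = (822/2800)^0.37 = 0.6354
d^0.81 = 24600^0.81 = 3603
v^0.4 = 14700^0.4 = 46.44
g^-0.25 = 3.71^-0.25 = 0.7205
D = 1.37 × 0.6354 × 3603 × 46.44 × 0.7205 = 1.049 × 10^5 m
   = 104.9 km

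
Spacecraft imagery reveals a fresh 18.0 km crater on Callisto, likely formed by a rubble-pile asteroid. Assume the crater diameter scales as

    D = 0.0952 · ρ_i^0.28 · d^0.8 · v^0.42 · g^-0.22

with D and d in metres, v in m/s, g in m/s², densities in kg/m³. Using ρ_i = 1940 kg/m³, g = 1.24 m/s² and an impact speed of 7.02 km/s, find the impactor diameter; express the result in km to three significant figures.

Rearranging for d: d = [D / (0.0952 · 1940^0.28 · 7020^0.42 · 1.24^-0.22)]^(1/0.8).
D = 18000 m.
1940^0.28 = 8.329
7020^0.42 = 41.25
1.24^-0.22 = 0.9538
Denominator = 0.0952 × 8.329 × 41.25 × 0.9538 = 31.20
D / 31.20 = 18000 / 31.20 = 576.9
d = 576.9^(1/0.8) = 576.9^1.25 = 2827 m

d ≈ 2.83 km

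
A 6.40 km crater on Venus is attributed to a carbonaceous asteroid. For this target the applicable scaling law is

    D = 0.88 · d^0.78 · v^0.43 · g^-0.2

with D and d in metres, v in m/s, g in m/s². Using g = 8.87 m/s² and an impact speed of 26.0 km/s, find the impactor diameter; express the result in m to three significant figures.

Rearranging for d: d = [D / (0.88 · 26000^0.43 · 8.87^-0.2)]^(1/0.78).
D = 6400 m.
26000^0.43 = 79.15
8.87^-0.2 = 0.6463
Denominator = 0.88 × 79.15 × 0.6463 = 45.02
D / 45.02 = 6400 / 45.02 = 142.2
d = 142.2^(1/0.78) = 142.2^1.2821 = 575.7 m

d ≈ 576 m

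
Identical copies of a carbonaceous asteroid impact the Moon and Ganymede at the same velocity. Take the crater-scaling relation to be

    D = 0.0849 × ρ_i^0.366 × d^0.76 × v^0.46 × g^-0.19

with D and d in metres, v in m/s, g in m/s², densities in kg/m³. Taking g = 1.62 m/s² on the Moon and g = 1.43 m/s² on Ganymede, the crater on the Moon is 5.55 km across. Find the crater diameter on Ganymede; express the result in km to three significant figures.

D ≈ 5.68 km

All impactor-dependent factors cancel in the ratio, leaving D_Ganymede/D_Moon = (g_Ganymede/g_Moon)^-0.19.
(1.43/1.62)^-0.19 = 0.8827^-0.19 = 1.024
D_Ganymede = 1.024 × 5.55 km = 5.68 km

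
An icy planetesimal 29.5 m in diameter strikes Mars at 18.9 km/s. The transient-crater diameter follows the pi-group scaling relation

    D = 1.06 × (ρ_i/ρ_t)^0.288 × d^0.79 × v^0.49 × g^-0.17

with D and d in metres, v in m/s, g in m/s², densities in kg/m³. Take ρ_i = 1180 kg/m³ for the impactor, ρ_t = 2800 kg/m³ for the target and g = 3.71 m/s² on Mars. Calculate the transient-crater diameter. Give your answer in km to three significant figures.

In SI units: v = 18900 m/s.
(ρ_i/ρ_t)^0.288 = (1180/2800)^0.288 = 0.7797
d^0.79 = 29.5^0.79 = 14.49
v^0.49 = 18900^0.49 = 124.6
g^-0.17 = 3.71^-0.17 = 0.8002
D = 1.06 × 0.7797 × 14.49 × 124.6 × 0.8002 = 1194 m
   = 1.194 km

D ≈ 1.19 km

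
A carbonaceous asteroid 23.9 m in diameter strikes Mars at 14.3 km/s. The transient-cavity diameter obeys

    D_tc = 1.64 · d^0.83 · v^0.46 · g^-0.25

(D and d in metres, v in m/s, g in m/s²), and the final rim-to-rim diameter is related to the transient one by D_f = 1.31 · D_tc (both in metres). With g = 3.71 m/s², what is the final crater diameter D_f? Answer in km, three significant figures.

v = 14300 m/s.
d^0.83 = 23.9^0.83 = 13.93
v^0.46 = 14300^0.46 = 81.56
g^-0.25 = 3.71^-0.25 = 0.7205
D_tc = 1.64 × 13.93 × 81.56 × 0.7205 = 1342 m
D_f = 1.31 × 1342 = 1758 m
     = 1.758 km

D_f ≈ 1.76 km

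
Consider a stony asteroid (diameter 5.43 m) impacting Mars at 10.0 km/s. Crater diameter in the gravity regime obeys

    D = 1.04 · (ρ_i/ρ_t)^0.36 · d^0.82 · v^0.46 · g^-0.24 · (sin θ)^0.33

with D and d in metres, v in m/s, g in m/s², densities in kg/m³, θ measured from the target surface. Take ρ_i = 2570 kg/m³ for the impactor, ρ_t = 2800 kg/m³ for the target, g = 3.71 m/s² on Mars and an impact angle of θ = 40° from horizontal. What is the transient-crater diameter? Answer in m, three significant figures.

D ≈ 176 m

In SI units: v = 10000 m/s.
(ρ_i/ρ_t)^0.36 = (2570/2800)^0.36 = 0.9696
d^0.82 = 5.43^0.82 = 4.004
v^0.46 = 10000^0.46 = 69.18
g^-0.24 = 3.71^-0.24 = 0.7300
(sin 40°)^0.33 = 0.6428^0.33 = 0.8643
D = 1.04 × 0.9696 × 4.004 × 69.18 × 0.7300 × 0.8643 = 176.2 m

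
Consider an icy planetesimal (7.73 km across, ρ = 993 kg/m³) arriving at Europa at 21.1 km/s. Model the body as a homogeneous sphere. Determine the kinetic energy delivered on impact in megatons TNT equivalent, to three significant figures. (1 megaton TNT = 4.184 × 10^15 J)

E ≈ 1.28 × 10^7 Mt TNT

d = 7730 m; v = 21100 m/s.
Mass m = (π/6) ρ d³ = (π/6) × 993 × (7730)³ = 2.402 × 10^14 kg
E = ½ m v² = 0.5 × 2.402 × 10^14 × (21100)² = 5.347 × 10^22 J
   = 5.347 × 10^22 / 4.184×10^15 = 1.278 × 10^7 Mt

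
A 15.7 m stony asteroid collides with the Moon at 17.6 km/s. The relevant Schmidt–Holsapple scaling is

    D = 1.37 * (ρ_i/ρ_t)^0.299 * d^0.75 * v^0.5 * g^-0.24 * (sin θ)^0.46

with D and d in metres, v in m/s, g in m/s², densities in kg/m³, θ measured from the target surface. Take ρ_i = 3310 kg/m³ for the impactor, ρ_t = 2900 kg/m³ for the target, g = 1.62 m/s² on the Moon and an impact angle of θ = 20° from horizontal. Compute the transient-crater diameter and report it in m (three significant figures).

D ≈ 811 m

In SI units: v = 17600 m/s.
(ρ_i/ρ_t)^0.299 = (3310/2900)^0.299 = 1.040
d^0.75 = 15.7^0.75 = 7.887
v^0.5 = 17600^0.5 = 132.7
g^-0.24 = 1.62^-0.24 = 0.8907
(sin 20°)^0.46 = 0.3420^0.46 = 0.6105
D = 1.37 × 1.040 × 7.887 × 132.7 × 0.8907 × 0.6105 = 810.9 m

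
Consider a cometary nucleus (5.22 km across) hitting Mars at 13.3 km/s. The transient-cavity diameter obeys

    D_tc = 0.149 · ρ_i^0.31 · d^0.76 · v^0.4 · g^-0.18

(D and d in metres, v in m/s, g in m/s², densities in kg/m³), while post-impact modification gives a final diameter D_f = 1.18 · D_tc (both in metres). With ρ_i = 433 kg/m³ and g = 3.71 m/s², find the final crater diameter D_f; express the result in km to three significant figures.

In SI: d = 5220 m, v = 13300 m/s.
ρ_i^0.31 = 433^0.31 = 6.566
d^0.76 = 5220^0.76 = 669.0
v^0.4 = 13300^0.4 = 44.62
g^-0.18 = 3.71^-0.18 = 0.7898
D_tc = 0.149 × 6.566 × 669.0 × 44.62 × 0.7898 = 23070 m
D_f = 1.18 × 23070 = 27223 m
     = 27.22 km

D_f ≈ 27.2 km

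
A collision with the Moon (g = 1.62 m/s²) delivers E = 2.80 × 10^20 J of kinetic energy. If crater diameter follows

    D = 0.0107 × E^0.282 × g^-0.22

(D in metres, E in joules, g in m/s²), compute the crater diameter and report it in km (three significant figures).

D ≈ 5.62 km

E^0.282 = (2.80 × 10^20)^0.282 = 5.836 × 10^5
g^-0.22 = 1.62^-0.22 = 0.8993
D = 0.0107 × 5.836 × 10^5 × 0.8993 = 5616 m
   = 5.616 km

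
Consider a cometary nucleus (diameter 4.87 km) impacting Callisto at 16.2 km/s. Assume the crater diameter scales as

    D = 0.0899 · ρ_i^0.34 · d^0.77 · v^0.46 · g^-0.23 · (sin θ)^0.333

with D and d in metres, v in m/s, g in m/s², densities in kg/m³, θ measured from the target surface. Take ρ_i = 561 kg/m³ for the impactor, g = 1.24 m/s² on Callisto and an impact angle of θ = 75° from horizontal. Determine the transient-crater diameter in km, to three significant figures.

In SI units: d = 4870 m, v = 16200 m/s.
ρ_i^0.34 = 561^0.34 = 8.603
d^0.77 = 4870^0.77 = 690.9
v^0.46 = 16200^0.46 = 86.37
g^-0.23 = 1.24^-0.23 = 0.9517
(sin 75°)^0.333 = 0.9659^0.333 = 0.9885
D = 0.0899 × 8.603 × 690.9 × 86.37 × 0.9517 × 0.9885 = 43417 m
   = 43.42 km

D ≈ 43.4 km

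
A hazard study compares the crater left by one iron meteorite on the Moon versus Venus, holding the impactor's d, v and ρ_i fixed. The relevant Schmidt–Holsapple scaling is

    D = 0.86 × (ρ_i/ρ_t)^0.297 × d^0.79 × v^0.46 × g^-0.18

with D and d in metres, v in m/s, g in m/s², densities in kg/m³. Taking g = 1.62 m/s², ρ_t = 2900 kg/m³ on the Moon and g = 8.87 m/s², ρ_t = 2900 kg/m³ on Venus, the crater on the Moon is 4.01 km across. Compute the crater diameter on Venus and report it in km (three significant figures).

D ≈ 2.95 km

The impactor-only factors (d, v, ρ_i) cancel in the ratio, leaving D_Venus/D_Moon = (g_Venus/g_Moon)^-0.18 · (ρ_t,Moon/ρ_t,Venus)^0.297.
(8.87/1.62)^-0.18 = 5.475^-0.18 = 0.7364
(2900/2900)^0.297 = 1.000^0.297 = 1.000
Ratio = 0.7364 × 1.000 = 0.7364
D_Venus = 0.7364 × 4.01 km = 2.95 km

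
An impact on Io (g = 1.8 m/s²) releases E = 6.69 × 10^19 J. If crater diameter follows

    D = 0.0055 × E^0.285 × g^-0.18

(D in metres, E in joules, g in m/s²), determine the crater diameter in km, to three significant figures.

E^0.285 = (6.69 × 10^19)^0.285 = 4.469 × 10^5
g^-0.18 = 1.8^-0.18 = 0.8996
D = 0.0055 × 4.469 × 10^5 × 0.8996 = 2211 m
   = 2.211 km

D ≈ 2.21 km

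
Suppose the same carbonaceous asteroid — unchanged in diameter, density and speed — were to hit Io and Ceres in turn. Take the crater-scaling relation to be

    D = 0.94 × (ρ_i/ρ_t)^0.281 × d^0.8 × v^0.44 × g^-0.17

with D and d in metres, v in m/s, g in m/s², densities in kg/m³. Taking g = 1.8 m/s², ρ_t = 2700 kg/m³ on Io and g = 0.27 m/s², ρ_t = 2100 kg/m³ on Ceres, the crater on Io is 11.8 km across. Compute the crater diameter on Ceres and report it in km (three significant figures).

D ≈ 17.5 km

The impactor-only factors (d, v, ρ_i) cancel in the ratio, leaving D_Ceres/D_Io = (g_Ceres/g_Io)^-0.17 · (ρ_t,Io/ρ_t,Ceres)^0.281.
(0.27/1.8)^-0.17 = 0.1500^-0.17 = 1.381
(2700/2100)^0.281 = 1.286^0.281 = 1.073
Ratio = 1.381 × 1.073 = 1.482
D_Ceres = 1.482 × 11.8 km = 17.5 km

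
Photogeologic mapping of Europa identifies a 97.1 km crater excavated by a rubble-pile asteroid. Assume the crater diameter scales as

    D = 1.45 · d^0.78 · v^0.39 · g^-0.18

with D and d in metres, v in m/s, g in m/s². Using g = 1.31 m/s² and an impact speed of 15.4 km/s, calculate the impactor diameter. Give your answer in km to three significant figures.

d ≈ 13.2 km

Rearranging for d: d = [D / (1.45 · 15400^0.39 · 1.31^-0.18)]^(1/0.78).
D = 97100 m.
15400^0.39 = 42.97
1.31^-0.18 = 0.9526
Denominator = 1.45 × 42.97 × 0.9526 = 59.35
D / 59.35 = 97100 / 59.35 = 1636
d = 1636^(1/0.78) = 1636^1.2821 = 13194 m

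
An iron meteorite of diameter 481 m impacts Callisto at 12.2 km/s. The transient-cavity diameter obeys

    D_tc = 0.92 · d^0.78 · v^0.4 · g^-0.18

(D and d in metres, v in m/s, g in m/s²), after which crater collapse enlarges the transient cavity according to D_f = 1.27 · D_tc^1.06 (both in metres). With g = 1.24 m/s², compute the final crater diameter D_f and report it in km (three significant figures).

D_f ≈ 9.95 km

v = 12200 m/s.
d^0.78 = 481^0.78 = 123.6
v^0.4 = 12200^0.4 = 43.11
g^-0.18 = 1.24^-0.18 = 0.9620
D_tc = 0.92 × 123.6 × 43.11 × 0.9620 = 4716 m
D_f = 1.27 × (4716)^1.06 = 9949 m
     = 9.949 km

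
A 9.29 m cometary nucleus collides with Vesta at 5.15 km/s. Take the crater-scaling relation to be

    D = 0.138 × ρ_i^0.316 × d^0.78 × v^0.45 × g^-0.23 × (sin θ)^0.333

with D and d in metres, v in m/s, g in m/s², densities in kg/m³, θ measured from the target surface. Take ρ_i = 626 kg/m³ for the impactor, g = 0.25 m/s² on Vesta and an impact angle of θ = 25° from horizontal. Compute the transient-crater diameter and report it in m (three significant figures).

D ≈ 290 m

In SI units: v = 5150 m/s.
ρ_i^0.316 = 626^0.316 = 7.651
d^0.78 = 9.29^0.78 = 5.689
v^0.45 = 5150^0.45 = 46.81
g^-0.23 = 0.25^-0.23 = 1.376
(sin 25°)^0.333 = 0.4226^0.333 = 0.7506
D = 0.138 × 7.651 × 5.689 × 46.81 × 1.376 × 0.7506 = 290.4 m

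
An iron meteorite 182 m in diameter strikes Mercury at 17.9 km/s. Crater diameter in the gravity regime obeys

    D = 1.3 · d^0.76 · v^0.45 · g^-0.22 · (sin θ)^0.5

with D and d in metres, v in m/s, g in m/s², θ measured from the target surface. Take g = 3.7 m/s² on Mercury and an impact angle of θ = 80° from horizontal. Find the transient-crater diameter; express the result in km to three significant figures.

D ≈ 4.14 km

In SI units: v = 17900 m/s.
d^0.76 = 182^0.76 = 52.20
v^0.45 = 17900^0.45 = 81.99
g^-0.22 = 3.7^-0.22 = 0.7499
(sin 80°)^0.5 = 0.9848^0.5 = 0.9924
D = 1.3 × 52.20 × 81.99 × 0.7499 × 0.9924 = 4141 m
   = 4.141 km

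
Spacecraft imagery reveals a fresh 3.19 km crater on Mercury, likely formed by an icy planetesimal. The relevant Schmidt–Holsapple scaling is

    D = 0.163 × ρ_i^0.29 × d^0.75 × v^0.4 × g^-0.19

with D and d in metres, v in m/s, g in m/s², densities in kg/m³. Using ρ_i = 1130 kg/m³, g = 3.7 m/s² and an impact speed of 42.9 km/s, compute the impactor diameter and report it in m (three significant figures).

Rearranging for d: d = [D / (0.163 · 1130^0.29 · 42900^0.4 · 3.7^-0.19)]^(1/0.75).
D = 3190 m.
1130^0.29 = 7.681
42900^0.4 = 71.28
3.7^-0.19 = 0.7799
Denominator = 0.163 × 7.681 × 71.28 × 0.7799 = 69.60
D / 69.60 = 3190 / 69.60 = 45.83
d = 45.83^(1/0.75) = 45.83^1.3333 = 164.0 m

d ≈ 164 m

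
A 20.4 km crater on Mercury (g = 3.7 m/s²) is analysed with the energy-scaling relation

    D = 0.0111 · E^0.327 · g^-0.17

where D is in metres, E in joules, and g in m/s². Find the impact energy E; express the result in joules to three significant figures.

Rearranging: E = [D / (0.0111 · g^-0.17)]^(1/0.327).
D = 20400 m.
g^-0.17 = 3.7^-0.17 = 0.8006
D / (0.0111 × 0.8006) = 20400 / (8.887 × 10^-3) = 2.295 × 10^6
E = (2.295 × 10^6)^3.0581 = 2.831 × 10^19 J

E ≈ 2.83 × 10^19 J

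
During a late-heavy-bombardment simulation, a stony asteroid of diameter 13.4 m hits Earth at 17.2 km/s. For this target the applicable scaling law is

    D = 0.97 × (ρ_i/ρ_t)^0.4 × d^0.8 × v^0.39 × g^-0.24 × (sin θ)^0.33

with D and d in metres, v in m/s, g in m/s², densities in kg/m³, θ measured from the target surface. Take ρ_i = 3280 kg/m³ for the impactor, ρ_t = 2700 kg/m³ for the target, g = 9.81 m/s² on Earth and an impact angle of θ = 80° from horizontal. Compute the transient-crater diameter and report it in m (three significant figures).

In SI units: v = 17200 m/s.
(ρ_i/ρ_t)^0.4 = (3280/2700)^0.4 = 1.081
d^0.8 = 13.4^0.8 = 7.974
v^0.39 = 17200^0.39 = 44.86
g^-0.24 = 9.81^-0.24 = 0.5781
(sin 80°)^0.33 = 0.9848^0.33 = 0.9950
D = 0.97 × 1.081 × 7.974 × 44.86 × 0.5781 × 0.9950 = 215.8 m

D ≈ 216 m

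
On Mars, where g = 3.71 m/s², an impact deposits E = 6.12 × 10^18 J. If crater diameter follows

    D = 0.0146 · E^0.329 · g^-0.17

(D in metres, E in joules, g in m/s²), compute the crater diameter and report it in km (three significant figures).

D ≈ 17.7 km

E^0.329 = (6.12 × 10^18)^0.329 = 1.516 × 10^6
g^-0.17 = 3.71^-0.17 = 0.8002
D = 0.0146 × 1.516 × 10^6 × 0.8002 = 17711 m
   = 17.71 km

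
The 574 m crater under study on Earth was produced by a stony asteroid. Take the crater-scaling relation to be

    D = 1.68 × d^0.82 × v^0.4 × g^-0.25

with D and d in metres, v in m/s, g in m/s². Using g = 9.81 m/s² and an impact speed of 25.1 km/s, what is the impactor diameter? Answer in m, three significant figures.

d ≈ 17.6 m

Rearranging for d: d = [D / (1.68 · 25100^0.4 · 9.81^-0.25)]^(1/0.82).
25100^0.4 = 57.53
9.81^-0.25 = 0.5650
Denominator = 1.68 × 57.53 × 0.5650 = 54.61
D / 54.61 = 574 / 54.61 = 10.51
d = 10.51^(1/0.82) = 10.51^1.2195 = 17.61 m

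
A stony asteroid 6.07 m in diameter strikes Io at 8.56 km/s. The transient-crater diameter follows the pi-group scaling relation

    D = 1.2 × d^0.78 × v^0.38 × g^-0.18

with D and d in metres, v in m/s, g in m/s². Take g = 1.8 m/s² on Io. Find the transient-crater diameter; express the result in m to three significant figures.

D ≈ 138 m

In SI units: v = 8560 m/s.
d^0.78 = 6.07^0.78 = 4.082
v^0.38 = 8560^0.38 = 31.21
g^-0.18 = 1.8^-0.18 = 0.8996
D = 1.2 × 4.082 × 31.21 × 0.8996 = 137.5 m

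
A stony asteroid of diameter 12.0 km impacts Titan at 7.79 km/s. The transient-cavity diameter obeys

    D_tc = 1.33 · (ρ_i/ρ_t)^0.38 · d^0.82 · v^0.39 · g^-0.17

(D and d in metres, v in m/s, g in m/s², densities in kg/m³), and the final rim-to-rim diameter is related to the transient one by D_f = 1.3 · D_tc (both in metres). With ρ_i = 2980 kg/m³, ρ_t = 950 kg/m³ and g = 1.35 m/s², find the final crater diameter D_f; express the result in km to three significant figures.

D_f ≈ 185 km

In SI: d = 12000 m, v = 7790 m/s.
(ρ_i/ρ_t)^0.38 = (2980/950)^0.38 = 1.544
d^0.82 = 12000^0.82 = 2213
v^0.39 = 7790^0.39 = 32.94
g^-0.17 = 1.35^-0.17 = 0.9503
D_tc = 1.33 × 1.544 × 2213 × 32.94 × 0.9503 = 1.423 × 10^5 m
D_f = 1.3 × 1.423 × 10^5 = 1.850 × 10^5 m
     = 185.0 km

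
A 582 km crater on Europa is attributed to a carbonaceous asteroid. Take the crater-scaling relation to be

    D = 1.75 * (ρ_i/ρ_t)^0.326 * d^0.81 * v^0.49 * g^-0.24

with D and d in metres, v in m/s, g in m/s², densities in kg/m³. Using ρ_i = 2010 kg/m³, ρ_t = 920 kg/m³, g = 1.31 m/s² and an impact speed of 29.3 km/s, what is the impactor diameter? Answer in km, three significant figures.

Rearranging for d: d = [D / (1.75 · (2010/920)^0.326 · 29300^0.49 · 1.31^-0.24)]^(1/0.81).
D = 582000 m.
(2010/920)^0.326 = 1.290
29300^0.49 = 154.4
1.31^-0.24 = 0.9372
Denominator = 1.75 × 1.290 × 154.4 × 0.9372 = 326.7
D / 326.7 = 582000 / 326.7 = 1781
d = 1781^(1/0.81) = 1781^1.2346 = 10310 m

d ≈ 10.3 km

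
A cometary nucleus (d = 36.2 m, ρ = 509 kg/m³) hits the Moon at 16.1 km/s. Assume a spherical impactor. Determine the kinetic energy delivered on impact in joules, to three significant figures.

E ≈ 1.64 × 10^15 J

v = 16100 m/s.
Mass m = (π/6) ρ d³ = (π/6) × 509 × (36.2)³ = 1.264 × 10^7 kg
E = ½ m v² = 0.5 × 1.264 × 10^7 × (16100)² = 1.638 × 10^15 J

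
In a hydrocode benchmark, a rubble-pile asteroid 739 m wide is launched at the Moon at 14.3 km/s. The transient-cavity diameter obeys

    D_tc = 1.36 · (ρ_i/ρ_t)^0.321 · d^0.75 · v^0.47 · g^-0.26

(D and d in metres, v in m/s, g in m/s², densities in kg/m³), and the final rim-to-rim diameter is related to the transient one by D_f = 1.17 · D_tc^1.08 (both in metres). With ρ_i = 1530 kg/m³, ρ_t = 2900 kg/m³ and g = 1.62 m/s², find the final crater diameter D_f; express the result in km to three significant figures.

v = 14300 m/s.
(ρ_i/ρ_t)^0.321 = (1530/2900)^0.321 = 0.8144
d^0.75 = 739^0.75 = 141.7
v^0.47 = 14300^0.47 = 89.74
g^-0.26 = 1.62^-0.26 = 0.8821
D_tc = 1.36 × 0.8144 × 141.7 × 89.74 × 0.8821 = 12420 m
D_f = 1.17 × (12420)^1.08 = 30891 m
     = 30.89 km

D_f ≈ 30.9 km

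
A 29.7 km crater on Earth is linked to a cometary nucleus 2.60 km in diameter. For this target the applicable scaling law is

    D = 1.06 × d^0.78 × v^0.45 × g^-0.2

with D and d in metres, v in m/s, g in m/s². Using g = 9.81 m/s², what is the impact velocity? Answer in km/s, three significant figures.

v ≈ 25.4 km/s

Rearranging for v: v = [D / (1.06 · 2600^0.78 · 9.81^-0.2)]^(1/0.45).
D = 29700 m.
2600^0.78 = 461.0
9.81^-0.2 = 0.6334
Denominator = 1.06 × 461.0 × 0.6334 = 309.5
D / 309.5 = 29700 / 309.5 = 95.96
v = 95.96^(1/0.45) = 95.96^2.2222 = 25386 m/s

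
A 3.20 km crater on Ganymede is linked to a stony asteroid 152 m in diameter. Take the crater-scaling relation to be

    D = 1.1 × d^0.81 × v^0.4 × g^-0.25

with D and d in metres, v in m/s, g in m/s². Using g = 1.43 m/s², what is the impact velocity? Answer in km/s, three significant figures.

v ≈ 21.8 km/s

Rearranging for v: v = [D / (1.1 · 152^0.81 · 1.43^-0.25)]^(1/0.4).
D = 3200 m.
152^0.81 = 58.52
1.43^-0.25 = 0.9145
Denominator = 1.1 × 58.52 × 0.9145 = 58.87
D / 58.87 = 3200 / 58.87 = 54.36
v = 54.36^(1/0.4) = 54.36^2.5 = 21787 m/s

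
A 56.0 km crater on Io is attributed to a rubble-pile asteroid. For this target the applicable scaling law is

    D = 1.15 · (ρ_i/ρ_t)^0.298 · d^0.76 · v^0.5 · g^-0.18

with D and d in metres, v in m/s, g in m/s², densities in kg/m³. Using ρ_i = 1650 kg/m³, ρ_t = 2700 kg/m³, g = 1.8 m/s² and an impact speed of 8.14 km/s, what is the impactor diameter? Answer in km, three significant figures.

Rearranging for d: d = [D / (1.15 · (1650/2700)^0.298 · 8140^0.5 · 1.8^-0.18)]^(1/0.76).
D = 56000 m.
(1650/2700)^0.298 = 0.8635
8140^0.5 = 90.22
1.8^-0.18 = 0.8996
Denominator = 1.15 × 0.8635 × 90.22 × 0.8996 = 80.60
D / 80.60 = 56000 / 80.60 = 694.8
d = 694.8^(1/0.76) = 694.8^1.3158 = 5487 m

d ≈ 5.49 km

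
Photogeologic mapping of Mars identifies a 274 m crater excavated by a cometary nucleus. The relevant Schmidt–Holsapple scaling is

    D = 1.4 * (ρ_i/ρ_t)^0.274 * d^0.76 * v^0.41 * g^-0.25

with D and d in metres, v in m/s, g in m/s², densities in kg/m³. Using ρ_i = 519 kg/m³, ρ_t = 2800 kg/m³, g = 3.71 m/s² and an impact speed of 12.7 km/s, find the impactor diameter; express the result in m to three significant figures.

Rearranging for d: d = [D / (1.4 · (519/2800)^0.274 · 12700^0.41 · 3.71^-0.25)]^(1/0.76).
(519/2800)^0.274 = 0.6301
12700^0.41 = 48.15
3.71^-0.25 = 0.7205
Denominator = 1.4 × 0.6301 × 48.15 × 0.7205 = 30.60
D / 30.60 = 274 / 30.60 = 8.954
d = 8.954^(1/0.76) = 8.954^1.3158 = 17.89 m

d ≈ 17.9 m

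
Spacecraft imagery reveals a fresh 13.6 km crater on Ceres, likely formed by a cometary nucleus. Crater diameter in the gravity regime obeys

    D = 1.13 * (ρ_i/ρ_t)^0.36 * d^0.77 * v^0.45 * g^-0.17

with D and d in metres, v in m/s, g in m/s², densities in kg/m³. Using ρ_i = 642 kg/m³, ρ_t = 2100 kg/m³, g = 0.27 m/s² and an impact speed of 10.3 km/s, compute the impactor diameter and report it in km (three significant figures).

d ≈ 1.17 km

Rearranging for d: d = [D / (1.13 · (642/2100)^0.36 · 10300^0.45 · 0.27^-0.17)]^(1/0.77).
D = 13600 m.
(642/2100)^0.36 = 0.6527
10300^0.45 = 63.94
0.27^-0.17 = 1.249
Denominator = 1.13 × 0.6527 × 63.94 × 1.249 = 58.90
D / 58.90 = 13600 / 58.90 = 230.9
d = 230.9^(1/0.77) = 230.9^1.2987 = 1173 m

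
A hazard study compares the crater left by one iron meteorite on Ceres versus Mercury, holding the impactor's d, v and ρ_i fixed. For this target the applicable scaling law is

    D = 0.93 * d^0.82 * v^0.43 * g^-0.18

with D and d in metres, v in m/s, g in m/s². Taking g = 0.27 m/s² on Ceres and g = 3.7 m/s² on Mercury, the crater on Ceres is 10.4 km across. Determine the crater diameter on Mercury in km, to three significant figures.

D ≈ 6.49 km

All impactor-dependent factors cancel in the ratio, leaving D_Mercury/D_Ceres = (g_Mercury/g_Ceres)^-0.18.
(3.7/0.27)^-0.18 = 13.70^-0.18 = 0.6243
D_Mercury = 0.6243 × 10.4 km = 6.49 km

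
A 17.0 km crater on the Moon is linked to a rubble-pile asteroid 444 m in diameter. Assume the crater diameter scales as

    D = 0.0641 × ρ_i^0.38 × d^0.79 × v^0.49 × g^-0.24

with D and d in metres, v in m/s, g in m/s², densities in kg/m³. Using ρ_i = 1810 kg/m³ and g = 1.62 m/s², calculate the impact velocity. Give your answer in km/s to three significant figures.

Rearranging for v: v = [D / (0.0641 · 1810^0.38 · 444^0.79 · 1.62^-0.24)]^(1/0.49).
D = 17000 m.
1810^0.38 = 17.29
444^0.79 = 123.4
1.62^-0.24 = 0.8907
Denominator = 0.0641 × 17.29 × 123.4 × 0.8907 = 121.8
D / 121.8 = 17000 / 121.8 = 139.6
v = 139.6^(1/0.49) = 139.6^2.0408 = 23839 m/s

v ≈ 23.8 km/s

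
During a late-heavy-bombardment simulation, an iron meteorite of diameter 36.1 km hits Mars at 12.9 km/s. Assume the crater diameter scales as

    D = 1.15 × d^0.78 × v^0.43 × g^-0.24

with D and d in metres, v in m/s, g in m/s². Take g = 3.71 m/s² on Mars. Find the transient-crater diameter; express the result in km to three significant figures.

D ≈ 176 km

In SI units: d = 36100 m, v = 12900 m/s.
d^0.78 = 36100^0.78 = 3588
v^0.43 = 12900^0.43 = 58.55
g^-0.24 = 3.71^-0.24 = 0.7300
D = 1.15 × 3588 × 58.55 × 0.7300 = 1.764 × 10^5 m
   = 176.4 km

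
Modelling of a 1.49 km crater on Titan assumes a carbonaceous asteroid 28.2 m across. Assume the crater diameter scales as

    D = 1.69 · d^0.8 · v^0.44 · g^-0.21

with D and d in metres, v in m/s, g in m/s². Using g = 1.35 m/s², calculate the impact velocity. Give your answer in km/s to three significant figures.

v ≈ 13.2 km/s

Rearranging for v: v = [D / (1.69 · 28.2^0.8 · 1.35^-0.21)]^(1/0.44).
D = 1490 m.
28.2^0.8 = 14.46
1.35^-0.21 = 0.9389
Denominator = 1.69 × 14.46 × 0.9389 = 22.94
D / 22.94 = 1490 / 22.94 = 64.95
v = 64.95^(1/0.44) = 64.95^2.2727 = 13166 m/s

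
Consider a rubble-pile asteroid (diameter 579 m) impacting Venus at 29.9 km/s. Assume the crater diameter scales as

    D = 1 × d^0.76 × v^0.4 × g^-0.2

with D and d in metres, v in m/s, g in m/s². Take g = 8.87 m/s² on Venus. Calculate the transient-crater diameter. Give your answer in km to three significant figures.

D ≈ 5.02 km

In SI units: v = 29900 m/s.
d^0.76 = 579^0.76 = 125.8
v^0.4 = 29900^0.4 = 61.70
g^-0.2 = 8.87^-0.2 = 0.6463
D = 1 × 125.8 × 61.70 × 0.6463 = 5016 m
   = 5.016 km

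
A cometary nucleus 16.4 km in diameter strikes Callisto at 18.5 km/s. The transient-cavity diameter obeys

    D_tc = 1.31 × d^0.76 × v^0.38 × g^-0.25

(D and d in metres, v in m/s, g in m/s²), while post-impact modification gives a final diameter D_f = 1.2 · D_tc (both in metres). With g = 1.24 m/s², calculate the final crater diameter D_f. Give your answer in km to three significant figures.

In SI: d = 16400 m, v = 18500 m/s.
d^0.76 = 16400^0.76 = 1597
v^0.38 = 18500^0.38 = 41.83
g^-0.25 = 1.24^-0.25 = 0.9476
D_tc = 1.31 × 1597 × 41.83 × 0.9476 = 82930 m
D_f = 1.2 × 82930 = 99516 m
     = 99.52 km

D_f ≈ 99.5 km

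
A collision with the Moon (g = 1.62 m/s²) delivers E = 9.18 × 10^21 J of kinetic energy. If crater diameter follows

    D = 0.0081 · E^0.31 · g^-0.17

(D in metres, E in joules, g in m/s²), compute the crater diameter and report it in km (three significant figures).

D ≈ 48.0 km

E^0.31 = (9.18 × 10^21)^0.31 = 6.434 × 10^6
g^-0.17 = 1.62^-0.17 = 0.9213
D = 0.0081 × 6.434 × 10^6 × 0.9213 = 48014 m
   = 48.01 km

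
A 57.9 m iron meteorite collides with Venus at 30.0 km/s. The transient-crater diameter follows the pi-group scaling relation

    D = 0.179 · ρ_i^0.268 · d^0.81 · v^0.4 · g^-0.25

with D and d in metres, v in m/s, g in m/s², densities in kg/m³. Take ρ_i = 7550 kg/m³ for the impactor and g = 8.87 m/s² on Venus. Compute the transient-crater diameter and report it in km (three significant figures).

D ≈ 1.88 km

In SI units: v = 30000 m/s.
ρ_i^0.268 = 7550^0.268 = 10.95
d^0.81 = 57.9^0.81 = 26.78
v^0.4 = 30000^0.4 = 61.78
g^-0.25 = 8.87^-0.25 = 0.5795
D = 0.179 × 10.95 × 26.78 × 61.78 × 0.5795 = 1879 m
   = 1.879 km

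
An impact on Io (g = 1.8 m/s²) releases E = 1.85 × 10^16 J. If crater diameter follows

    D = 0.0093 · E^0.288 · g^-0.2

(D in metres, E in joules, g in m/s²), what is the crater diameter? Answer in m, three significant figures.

E^0.288 = (1.85 × 10^16)^0.288 = 4.841 × 10^4
g^-0.2 = 1.8^-0.2 = 0.8891
D = 0.0093 × 4.841 × 10^4 × 0.8891 = 400.3 m

D ≈ 400 m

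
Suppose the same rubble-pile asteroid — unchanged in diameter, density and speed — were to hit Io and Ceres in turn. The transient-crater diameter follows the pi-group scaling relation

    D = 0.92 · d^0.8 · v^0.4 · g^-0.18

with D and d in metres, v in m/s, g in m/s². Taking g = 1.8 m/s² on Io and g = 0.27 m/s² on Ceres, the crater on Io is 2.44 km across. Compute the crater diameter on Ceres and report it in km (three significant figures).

All impactor-dependent factors cancel in the ratio, leaving D_Ceres/D_Io = (g_Ceres/g_Io)^-0.18.
(0.27/1.8)^-0.18 = 0.1500^-0.18 = 1.407
D_Ceres = 1.407 × 2.44 km = 3.43 km

D ≈ 3.43 km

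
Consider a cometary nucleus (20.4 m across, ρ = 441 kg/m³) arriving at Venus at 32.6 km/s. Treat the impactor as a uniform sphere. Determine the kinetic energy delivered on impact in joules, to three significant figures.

v = 32600 m/s.
Mass m = (π/6) ρ d³ = (π/6) × 441 × (20.4)³ = 1.960 × 10^6 kg
E = ½ m v² = 0.5 × 1.960 × 10^6 × (32600)² = 1.042 × 10^15 J

E ≈ 1.04 × 10^15 J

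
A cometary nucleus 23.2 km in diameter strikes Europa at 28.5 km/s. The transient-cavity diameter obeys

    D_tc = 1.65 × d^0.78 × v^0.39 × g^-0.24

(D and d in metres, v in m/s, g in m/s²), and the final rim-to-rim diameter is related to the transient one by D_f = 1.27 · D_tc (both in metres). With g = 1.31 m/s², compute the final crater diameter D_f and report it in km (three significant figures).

In SI: d = 23200 m, v = 28500 m/s.
d^0.78 = 23200^0.78 = 2541
v^0.39 = 28500^0.39 = 54.62
g^-0.24 = 1.31^-0.24 = 0.9372
D_tc = 1.65 × 2541 × 54.62 × 0.9372 = 2.146 × 10^5 m
D_f = 1.27 × 2.146 × 10^5 = 2.725 × 10^5 m
     = 272.5 km

D_f ≈ 273 km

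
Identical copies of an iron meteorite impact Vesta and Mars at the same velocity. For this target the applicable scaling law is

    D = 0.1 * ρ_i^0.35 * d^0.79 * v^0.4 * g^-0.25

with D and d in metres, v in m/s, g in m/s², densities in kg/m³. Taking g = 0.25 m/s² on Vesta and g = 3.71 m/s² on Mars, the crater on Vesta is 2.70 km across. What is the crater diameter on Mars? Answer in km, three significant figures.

D ≈ 1.38 km

All impactor-dependent factors cancel in the ratio, leaving D_Mars/D_Vesta = (g_Mars/g_Vesta)^-0.25.
(3.71/0.25)^-0.25 = 14.84^-0.25 = 0.5095
D_Mars = 0.5095 × 2.70 km = 1.38 km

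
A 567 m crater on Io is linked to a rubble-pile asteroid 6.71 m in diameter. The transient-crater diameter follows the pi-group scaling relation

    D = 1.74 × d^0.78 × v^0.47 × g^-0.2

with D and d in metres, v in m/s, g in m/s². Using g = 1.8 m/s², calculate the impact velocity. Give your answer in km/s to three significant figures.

Rearranging for v: v = [D / (1.74 · 6.71^0.78 · 1.8^-0.2)]^(1/0.47).
6.71^0.78 = 4.414
1.8^-0.2 = 0.8891
Denominator = 1.74 × 4.414 × 0.8891 = 6.829
D / 6.829 = 567 / 6.829 = 83.03
v = 83.03^(1/0.47) = 83.03^2.1277 = 12122 m/s

v ≈ 12.1 km/s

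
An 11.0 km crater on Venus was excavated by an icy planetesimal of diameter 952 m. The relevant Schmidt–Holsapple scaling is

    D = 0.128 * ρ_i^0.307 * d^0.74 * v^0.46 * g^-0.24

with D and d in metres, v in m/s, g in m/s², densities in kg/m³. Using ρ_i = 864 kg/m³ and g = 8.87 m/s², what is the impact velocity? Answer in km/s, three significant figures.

Rearranging for v: v = [D / (0.128 · 864^0.307 · 952^0.74 · 8.87^-0.24)]^(1/0.46).
D = 11000 m.
864^0.307 = 7.971
952^0.74 = 160.0
8.87^-0.24 = 0.5922
Denominator = 0.128 × 7.971 × 160.0 × 0.5922 = 96.67
D / 96.67 = 11000 / 96.67 = 113.8
v = 113.8^(1/0.46) = 113.8^2.1739 = 29502 m/s

v ≈ 29.5 km/s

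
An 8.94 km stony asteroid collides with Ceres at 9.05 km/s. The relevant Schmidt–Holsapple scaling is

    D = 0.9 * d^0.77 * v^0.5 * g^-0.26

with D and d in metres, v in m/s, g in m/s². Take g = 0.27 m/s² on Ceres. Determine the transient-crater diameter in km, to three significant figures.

D ≈ 133 km

In SI units: d = 8940 m, v = 9050 m/s.
d^0.77 = 8940^0.77 = 1103
v^0.5 = 9050^0.5 = 95.13
g^-0.26 = 0.27^-0.26 = 1.406
D = 0.9 × 1103 × 95.13 × 1.406 = 1.328 × 10^5 m
   = 132.8 km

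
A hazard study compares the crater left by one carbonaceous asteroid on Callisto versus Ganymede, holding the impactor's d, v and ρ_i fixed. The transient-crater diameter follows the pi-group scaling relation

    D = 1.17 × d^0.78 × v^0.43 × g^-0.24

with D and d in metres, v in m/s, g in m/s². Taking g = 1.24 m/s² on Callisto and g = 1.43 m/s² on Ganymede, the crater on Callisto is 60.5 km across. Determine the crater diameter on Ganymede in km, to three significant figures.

D ≈ 58.5 km

All impactor-dependent factors cancel in the ratio, leaving D_Ganymede/D_Callisto = (g_Ganymede/g_Callisto)^-0.24.
(1.43/1.24)^-0.24 = 1.153^-0.24 = 0.9664
D_Ganymede = 0.9664 × 60.5 km = 58.5 km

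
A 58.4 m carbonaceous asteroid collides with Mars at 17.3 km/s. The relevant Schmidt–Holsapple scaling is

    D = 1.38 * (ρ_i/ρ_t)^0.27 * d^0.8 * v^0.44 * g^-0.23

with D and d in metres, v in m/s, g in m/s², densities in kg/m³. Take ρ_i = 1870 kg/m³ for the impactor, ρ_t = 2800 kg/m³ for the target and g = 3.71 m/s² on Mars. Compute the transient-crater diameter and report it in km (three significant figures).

In SI units: v = 17300 m/s.
(ρ_i/ρ_t)^0.27 = (1870/2800)^0.27 = 0.8967
d^0.8 = 58.4^0.8 = 25.89
v^0.44 = 17300^0.44 = 73.24
g^-0.23 = 3.71^-0.23 = 0.7397
D = 1.38 × 0.8967 × 25.89 × 73.24 × 0.7397 = 1736 m
   = 1.736 km

D ≈ 1.74 km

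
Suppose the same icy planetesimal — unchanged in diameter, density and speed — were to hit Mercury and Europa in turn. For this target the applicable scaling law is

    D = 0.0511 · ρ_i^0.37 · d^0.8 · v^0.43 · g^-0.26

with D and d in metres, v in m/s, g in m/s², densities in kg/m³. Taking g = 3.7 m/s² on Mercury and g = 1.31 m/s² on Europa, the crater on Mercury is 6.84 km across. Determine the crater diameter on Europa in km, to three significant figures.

All impactor-dependent factors cancel in the ratio, leaving D_Europa/D_Mercury = (g_Europa/g_Mercury)^-0.26.
(1.31/3.7)^-0.26 = 0.3541^-0.26 = 1.310
D_Europa = 1.310 × 6.84 km = 8.96 km

D ≈ 8.96 km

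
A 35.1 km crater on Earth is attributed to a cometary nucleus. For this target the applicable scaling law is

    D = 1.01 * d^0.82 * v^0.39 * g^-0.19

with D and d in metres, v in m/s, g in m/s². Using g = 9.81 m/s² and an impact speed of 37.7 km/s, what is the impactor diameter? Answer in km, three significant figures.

d ≈ 3.90 km

Rearranging for d: d = [D / (1.01 · 37700^0.39 · 9.81^-0.19)]^(1/0.82).
D = 35100 m.
37700^0.39 = 60.92
9.81^-0.19 = 0.6480
Denominator = 1.01 × 60.92 × 0.6480 = 39.87
D / 39.87 = 35100 / 39.87 = 880.4
d = 880.4^(1/0.82) = 880.4^1.2195 = 3900 m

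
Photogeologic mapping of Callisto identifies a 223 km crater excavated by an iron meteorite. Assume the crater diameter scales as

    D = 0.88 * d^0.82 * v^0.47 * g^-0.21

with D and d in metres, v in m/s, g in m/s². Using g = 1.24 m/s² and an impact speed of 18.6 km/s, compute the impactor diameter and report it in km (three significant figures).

Rearranging for d: d = [D / (0.88 · 18600^0.47 · 1.24^-0.21)]^(1/0.82).
D = 223000 m.
18600^0.47 = 101.5
1.24^-0.21 = 0.9558
Denominator = 0.88 × 101.5 × 0.9558 = 85.37
D / 85.37 = 223000 / 85.37 = 2612
d = 2612^(1/0.82) = 2612^1.2195 = 14689 m

d ≈ 14.7 km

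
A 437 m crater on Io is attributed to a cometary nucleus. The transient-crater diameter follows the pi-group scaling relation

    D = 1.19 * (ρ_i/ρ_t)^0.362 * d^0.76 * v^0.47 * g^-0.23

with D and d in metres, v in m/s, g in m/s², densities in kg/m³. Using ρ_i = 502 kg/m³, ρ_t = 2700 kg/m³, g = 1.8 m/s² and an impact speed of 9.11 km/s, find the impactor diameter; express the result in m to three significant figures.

d ≈ 22.5 m

Rearranging for d: d = [D / (1.19 · (502/2700)^0.362 · 9110^0.47 · 1.8^-0.23)]^(1/0.76).
(502/2700)^0.362 = 0.5439
9110^0.47 = 72.61
1.8^-0.23 = 0.8735
Denominator = 1.19 × 0.5439 × 72.61 × 0.8735 = 41.05
D / 41.05 = 437 / 41.05 = 10.65
d = 10.65^(1/0.76) = 10.65^1.3158 = 22.48 m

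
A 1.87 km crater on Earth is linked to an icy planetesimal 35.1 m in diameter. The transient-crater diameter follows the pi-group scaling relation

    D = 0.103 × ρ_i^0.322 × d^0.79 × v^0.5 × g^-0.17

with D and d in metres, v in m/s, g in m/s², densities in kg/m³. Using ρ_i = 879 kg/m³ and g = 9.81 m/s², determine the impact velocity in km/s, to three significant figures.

Rearranging for v: v = [D / (0.103 · 879^0.322 · 35.1^0.79 · 9.81^-0.17)]^(1/0.5).
D = 1870 m.
879^0.322 = 8.871
35.1^0.79 = 16.63
9.81^-0.17 = 0.6783
Denominator = 0.103 × 8.871 × 16.63 × 0.6783 = 10.31
D / 10.31 = 1870 / 10.31 = 181.4
v = 181.4^(1/0.5) = 181.4^2 = 32906 m/s

v ≈ 32.9 km/s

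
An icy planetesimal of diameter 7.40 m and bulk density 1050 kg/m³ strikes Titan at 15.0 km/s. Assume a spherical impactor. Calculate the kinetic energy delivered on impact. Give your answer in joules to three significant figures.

v = 15000 m/s.
Mass m = (π/6) ρ d³ = (π/6) × 1050 × (7.4)³ = 2.228 × 10^5 kg
E = ½ m v² = 0.5 × 2.228 × 10^5 × (15000)² = 2.506 × 10^13 J

E ≈ 2.51 × 10^13 J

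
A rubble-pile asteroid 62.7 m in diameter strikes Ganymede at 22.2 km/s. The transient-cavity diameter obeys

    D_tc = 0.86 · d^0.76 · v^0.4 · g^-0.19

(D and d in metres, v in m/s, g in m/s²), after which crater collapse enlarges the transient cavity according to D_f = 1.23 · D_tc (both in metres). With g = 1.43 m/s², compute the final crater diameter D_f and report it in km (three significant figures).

v = 22200 m/s.
d^0.76 = 62.7^0.76 = 23.22
v^0.4 = 22200^0.4 = 54.77
g^-0.19 = 1.43^-0.19 = 0.9343
D_tc = 0.86 × 23.22 × 54.77 × 0.9343 = 1022 m
D_f = 1.23 × 1022 = 1257 m
     = 1.257 km

D_f ≈ 1.26 km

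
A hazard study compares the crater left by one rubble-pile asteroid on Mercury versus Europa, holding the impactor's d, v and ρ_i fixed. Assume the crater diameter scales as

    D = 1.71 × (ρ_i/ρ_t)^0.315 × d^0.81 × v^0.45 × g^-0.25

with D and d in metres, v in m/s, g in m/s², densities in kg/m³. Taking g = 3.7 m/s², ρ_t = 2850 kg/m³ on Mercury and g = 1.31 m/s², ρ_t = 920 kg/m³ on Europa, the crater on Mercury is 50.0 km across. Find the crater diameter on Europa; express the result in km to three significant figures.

D ≈ 92.5 km

The impactor-only factors (d, v, ρ_i) cancel in the ratio, leaving D_Europa/D_Mercury = (g_Europa/g_Mercury)^-0.25 · (ρ_t,Mercury/ρ_t,Europa)^0.315.
(1.31/3.7)^-0.25 = 0.3541^-0.25 = 1.296
(2850/920)^0.315 = 3.098^0.315 = 1.428
Ratio = 1.296 × 1.428 = 1.851
D_Europa = 1.851 × 50.0 km = 92.5 km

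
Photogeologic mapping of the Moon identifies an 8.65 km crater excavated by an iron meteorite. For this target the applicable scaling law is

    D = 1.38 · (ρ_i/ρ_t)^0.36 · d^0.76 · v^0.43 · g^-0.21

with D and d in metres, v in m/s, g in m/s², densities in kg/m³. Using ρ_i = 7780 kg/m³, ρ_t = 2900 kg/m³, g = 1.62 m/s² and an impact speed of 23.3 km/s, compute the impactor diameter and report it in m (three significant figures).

Rearranging for d: d = [D / (1.38 · (7780/2900)^0.36 · 23300^0.43 · 1.62^-0.21)]^(1/0.76).
D = 8650 m.
(7780/2900)^0.36 = 1.427
23300^0.43 = 75.50
1.62^-0.21 = 0.9037
Denominator = 1.38 × 1.427 × 75.50 × 0.9037 = 134.4
D / 134.4 = 8650 / 134.4 = 64.36
d = 64.36^(1/0.76) = 64.36^1.3158 = 239.8 m

d ≈ 240 m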